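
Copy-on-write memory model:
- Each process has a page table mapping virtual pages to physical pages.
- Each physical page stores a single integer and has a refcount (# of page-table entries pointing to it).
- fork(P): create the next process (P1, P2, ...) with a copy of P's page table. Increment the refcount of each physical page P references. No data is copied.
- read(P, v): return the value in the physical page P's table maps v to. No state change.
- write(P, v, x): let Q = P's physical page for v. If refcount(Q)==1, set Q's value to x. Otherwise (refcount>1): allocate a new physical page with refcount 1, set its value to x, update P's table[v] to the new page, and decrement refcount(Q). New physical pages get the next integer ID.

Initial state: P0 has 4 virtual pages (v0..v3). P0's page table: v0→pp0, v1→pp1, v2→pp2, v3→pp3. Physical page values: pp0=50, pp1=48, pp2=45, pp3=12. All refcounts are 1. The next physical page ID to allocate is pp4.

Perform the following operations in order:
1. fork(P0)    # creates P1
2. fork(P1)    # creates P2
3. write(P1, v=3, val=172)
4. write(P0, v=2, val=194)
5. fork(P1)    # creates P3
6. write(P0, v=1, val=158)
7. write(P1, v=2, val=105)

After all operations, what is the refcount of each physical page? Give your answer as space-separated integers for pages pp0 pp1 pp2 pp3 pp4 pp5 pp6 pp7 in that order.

Op 1: fork(P0) -> P1. 4 ppages; refcounts: pp0:2 pp1:2 pp2:2 pp3:2
Op 2: fork(P1) -> P2. 4 ppages; refcounts: pp0:3 pp1:3 pp2:3 pp3:3
Op 3: write(P1, v3, 172). refcount(pp3)=3>1 -> COPY to pp4. 5 ppages; refcounts: pp0:3 pp1:3 pp2:3 pp3:2 pp4:1
Op 4: write(P0, v2, 194). refcount(pp2)=3>1 -> COPY to pp5. 6 ppages; refcounts: pp0:3 pp1:3 pp2:2 pp3:2 pp4:1 pp5:1
Op 5: fork(P1) -> P3. 6 ppages; refcounts: pp0:4 pp1:4 pp2:3 pp3:2 pp4:2 pp5:1
Op 6: write(P0, v1, 158). refcount(pp1)=4>1 -> COPY to pp6. 7 ppages; refcounts: pp0:4 pp1:3 pp2:3 pp3:2 pp4:2 pp5:1 pp6:1
Op 7: write(P1, v2, 105). refcount(pp2)=3>1 -> COPY to pp7. 8 ppages; refcounts: pp0:4 pp1:3 pp2:2 pp3:2 pp4:2 pp5:1 pp6:1 pp7:1

Answer: 4 3 2 2 2 1 1 1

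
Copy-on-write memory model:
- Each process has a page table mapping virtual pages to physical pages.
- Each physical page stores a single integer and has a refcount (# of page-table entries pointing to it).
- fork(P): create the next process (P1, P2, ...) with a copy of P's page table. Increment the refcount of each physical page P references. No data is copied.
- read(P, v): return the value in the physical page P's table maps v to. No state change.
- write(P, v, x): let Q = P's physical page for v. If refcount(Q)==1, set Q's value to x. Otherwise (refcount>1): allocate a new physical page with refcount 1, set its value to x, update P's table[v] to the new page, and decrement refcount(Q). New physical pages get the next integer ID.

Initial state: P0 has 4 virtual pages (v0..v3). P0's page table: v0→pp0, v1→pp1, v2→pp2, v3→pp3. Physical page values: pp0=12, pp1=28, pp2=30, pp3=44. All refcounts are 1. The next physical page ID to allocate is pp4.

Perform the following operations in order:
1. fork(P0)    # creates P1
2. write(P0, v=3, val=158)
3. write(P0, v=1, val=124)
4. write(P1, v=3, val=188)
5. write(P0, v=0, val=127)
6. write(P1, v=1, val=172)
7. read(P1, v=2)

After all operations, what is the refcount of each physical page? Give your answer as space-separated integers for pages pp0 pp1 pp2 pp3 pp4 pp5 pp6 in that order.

Op 1: fork(P0) -> P1. 4 ppages; refcounts: pp0:2 pp1:2 pp2:2 pp3:2
Op 2: write(P0, v3, 158). refcount(pp3)=2>1 -> COPY to pp4. 5 ppages; refcounts: pp0:2 pp1:2 pp2:2 pp3:1 pp4:1
Op 3: write(P0, v1, 124). refcount(pp1)=2>1 -> COPY to pp5. 6 ppages; refcounts: pp0:2 pp1:1 pp2:2 pp3:1 pp4:1 pp5:1
Op 4: write(P1, v3, 188). refcount(pp3)=1 -> write in place. 6 ppages; refcounts: pp0:2 pp1:1 pp2:2 pp3:1 pp4:1 pp5:1
Op 5: write(P0, v0, 127). refcount(pp0)=2>1 -> COPY to pp6. 7 ppages; refcounts: pp0:1 pp1:1 pp2:2 pp3:1 pp4:1 pp5:1 pp6:1
Op 6: write(P1, v1, 172). refcount(pp1)=1 -> write in place. 7 ppages; refcounts: pp0:1 pp1:1 pp2:2 pp3:1 pp4:1 pp5:1 pp6:1
Op 7: read(P1, v2) -> 30. No state change.

Answer: 1 1 2 1 1 1 1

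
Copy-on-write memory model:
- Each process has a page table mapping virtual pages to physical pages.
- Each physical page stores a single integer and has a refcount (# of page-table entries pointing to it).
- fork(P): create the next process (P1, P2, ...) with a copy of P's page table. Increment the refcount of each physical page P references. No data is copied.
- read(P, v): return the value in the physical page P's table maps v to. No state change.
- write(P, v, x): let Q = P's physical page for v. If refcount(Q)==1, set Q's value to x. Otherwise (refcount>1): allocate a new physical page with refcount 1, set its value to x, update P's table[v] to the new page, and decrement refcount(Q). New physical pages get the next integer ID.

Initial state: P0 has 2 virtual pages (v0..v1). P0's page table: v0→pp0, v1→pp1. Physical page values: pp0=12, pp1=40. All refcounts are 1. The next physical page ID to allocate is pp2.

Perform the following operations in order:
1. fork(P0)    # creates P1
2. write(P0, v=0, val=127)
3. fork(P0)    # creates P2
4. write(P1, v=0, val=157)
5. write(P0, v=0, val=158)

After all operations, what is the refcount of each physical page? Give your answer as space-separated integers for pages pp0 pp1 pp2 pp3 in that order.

Op 1: fork(P0) -> P1. 2 ppages; refcounts: pp0:2 pp1:2
Op 2: write(P0, v0, 127). refcount(pp0)=2>1 -> COPY to pp2. 3 ppages; refcounts: pp0:1 pp1:2 pp2:1
Op 3: fork(P0) -> P2. 3 ppages; refcounts: pp0:1 pp1:3 pp2:2
Op 4: write(P1, v0, 157). refcount(pp0)=1 -> write in place. 3 ppages; refcounts: pp0:1 pp1:3 pp2:2
Op 5: write(P0, v0, 158). refcount(pp2)=2>1 -> COPY to pp3. 4 ppages; refcounts: pp0:1 pp1:3 pp2:1 pp3:1

Answer: 1 3 1 1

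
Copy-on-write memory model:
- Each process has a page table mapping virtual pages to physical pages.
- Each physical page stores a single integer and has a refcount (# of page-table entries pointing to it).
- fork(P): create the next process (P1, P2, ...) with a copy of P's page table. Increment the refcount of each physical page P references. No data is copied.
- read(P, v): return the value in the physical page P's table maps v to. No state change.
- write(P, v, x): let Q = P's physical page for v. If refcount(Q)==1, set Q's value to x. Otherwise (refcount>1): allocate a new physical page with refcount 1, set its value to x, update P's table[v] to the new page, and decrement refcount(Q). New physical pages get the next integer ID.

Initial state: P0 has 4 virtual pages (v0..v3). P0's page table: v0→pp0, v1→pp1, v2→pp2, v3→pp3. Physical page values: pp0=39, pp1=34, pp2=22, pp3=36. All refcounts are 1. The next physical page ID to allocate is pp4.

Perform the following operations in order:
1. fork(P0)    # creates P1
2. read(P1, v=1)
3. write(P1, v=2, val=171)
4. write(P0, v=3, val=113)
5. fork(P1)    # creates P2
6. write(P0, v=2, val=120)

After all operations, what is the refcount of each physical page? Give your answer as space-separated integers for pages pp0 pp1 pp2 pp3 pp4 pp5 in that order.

Op 1: fork(P0) -> P1. 4 ppages; refcounts: pp0:2 pp1:2 pp2:2 pp3:2
Op 2: read(P1, v1) -> 34. No state change.
Op 3: write(P1, v2, 171). refcount(pp2)=2>1 -> COPY to pp4. 5 ppages; refcounts: pp0:2 pp1:2 pp2:1 pp3:2 pp4:1
Op 4: write(P0, v3, 113). refcount(pp3)=2>1 -> COPY to pp5. 6 ppages; refcounts: pp0:2 pp1:2 pp2:1 pp3:1 pp4:1 pp5:1
Op 5: fork(P1) -> P2. 6 ppages; refcounts: pp0:3 pp1:3 pp2:1 pp3:2 pp4:2 pp5:1
Op 6: write(P0, v2, 120). refcount(pp2)=1 -> write in place. 6 ppages; refcounts: pp0:3 pp1:3 pp2:1 pp3:2 pp4:2 pp5:1

Answer: 3 3 1 2 2 1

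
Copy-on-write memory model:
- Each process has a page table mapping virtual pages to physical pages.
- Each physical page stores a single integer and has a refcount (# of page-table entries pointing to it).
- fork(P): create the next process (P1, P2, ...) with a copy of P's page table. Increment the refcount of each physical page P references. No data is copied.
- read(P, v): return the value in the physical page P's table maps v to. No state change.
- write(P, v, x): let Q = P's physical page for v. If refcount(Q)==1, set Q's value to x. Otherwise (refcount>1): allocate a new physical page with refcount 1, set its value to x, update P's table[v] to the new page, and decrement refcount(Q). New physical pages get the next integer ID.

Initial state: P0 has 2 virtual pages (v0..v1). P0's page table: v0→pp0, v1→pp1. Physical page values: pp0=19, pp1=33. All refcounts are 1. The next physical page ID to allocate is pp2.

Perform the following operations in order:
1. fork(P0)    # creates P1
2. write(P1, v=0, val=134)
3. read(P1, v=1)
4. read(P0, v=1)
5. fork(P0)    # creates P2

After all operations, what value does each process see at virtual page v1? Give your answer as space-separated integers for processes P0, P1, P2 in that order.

Op 1: fork(P0) -> P1. 2 ppages; refcounts: pp0:2 pp1:2
Op 2: write(P1, v0, 134). refcount(pp0)=2>1 -> COPY to pp2. 3 ppages; refcounts: pp0:1 pp1:2 pp2:1
Op 3: read(P1, v1) -> 33. No state change.
Op 4: read(P0, v1) -> 33. No state change.
Op 5: fork(P0) -> P2. 3 ppages; refcounts: pp0:2 pp1:3 pp2:1
P0: v1 -> pp1 = 33
P1: v1 -> pp1 = 33
P2: v1 -> pp1 = 33

Answer: 33 33 33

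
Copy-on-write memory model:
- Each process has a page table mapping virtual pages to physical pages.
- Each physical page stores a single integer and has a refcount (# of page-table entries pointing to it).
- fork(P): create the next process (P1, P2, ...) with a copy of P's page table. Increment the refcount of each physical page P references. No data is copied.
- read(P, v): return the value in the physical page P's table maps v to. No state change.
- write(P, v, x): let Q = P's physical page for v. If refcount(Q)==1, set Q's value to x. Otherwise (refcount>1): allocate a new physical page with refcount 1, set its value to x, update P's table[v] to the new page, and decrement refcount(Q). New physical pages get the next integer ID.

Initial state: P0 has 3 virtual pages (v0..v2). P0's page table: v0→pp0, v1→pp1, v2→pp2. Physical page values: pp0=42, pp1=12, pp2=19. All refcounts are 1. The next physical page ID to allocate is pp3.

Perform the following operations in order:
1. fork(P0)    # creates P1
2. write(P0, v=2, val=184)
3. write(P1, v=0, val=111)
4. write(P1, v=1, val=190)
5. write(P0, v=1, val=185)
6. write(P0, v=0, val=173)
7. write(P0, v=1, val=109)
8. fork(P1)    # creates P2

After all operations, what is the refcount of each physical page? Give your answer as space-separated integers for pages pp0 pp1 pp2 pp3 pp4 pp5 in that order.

Answer: 1 1 2 1 2 2

Derivation:
Op 1: fork(P0) -> P1. 3 ppages; refcounts: pp0:2 pp1:2 pp2:2
Op 2: write(P0, v2, 184). refcount(pp2)=2>1 -> COPY to pp3. 4 ppages; refcounts: pp0:2 pp1:2 pp2:1 pp3:1
Op 3: write(P1, v0, 111). refcount(pp0)=2>1 -> COPY to pp4. 5 ppages; refcounts: pp0:1 pp1:2 pp2:1 pp3:1 pp4:1
Op 4: write(P1, v1, 190). refcount(pp1)=2>1 -> COPY to pp5. 6 ppages; refcounts: pp0:1 pp1:1 pp2:1 pp3:1 pp4:1 pp5:1
Op 5: write(P0, v1, 185). refcount(pp1)=1 -> write in place. 6 ppages; refcounts: pp0:1 pp1:1 pp2:1 pp3:1 pp4:1 pp5:1
Op 6: write(P0, v0, 173). refcount(pp0)=1 -> write in place. 6 ppages; refcounts: pp0:1 pp1:1 pp2:1 pp3:1 pp4:1 pp5:1
Op 7: write(P0, v1, 109). refcount(pp1)=1 -> write in place. 6 ppages; refcounts: pp0:1 pp1:1 pp2:1 pp3:1 pp4:1 pp5:1
Op 8: fork(P1) -> P2. 6 ppages; refcounts: pp0:1 pp1:1 pp2:2 pp3:1 pp4:2 pp5:2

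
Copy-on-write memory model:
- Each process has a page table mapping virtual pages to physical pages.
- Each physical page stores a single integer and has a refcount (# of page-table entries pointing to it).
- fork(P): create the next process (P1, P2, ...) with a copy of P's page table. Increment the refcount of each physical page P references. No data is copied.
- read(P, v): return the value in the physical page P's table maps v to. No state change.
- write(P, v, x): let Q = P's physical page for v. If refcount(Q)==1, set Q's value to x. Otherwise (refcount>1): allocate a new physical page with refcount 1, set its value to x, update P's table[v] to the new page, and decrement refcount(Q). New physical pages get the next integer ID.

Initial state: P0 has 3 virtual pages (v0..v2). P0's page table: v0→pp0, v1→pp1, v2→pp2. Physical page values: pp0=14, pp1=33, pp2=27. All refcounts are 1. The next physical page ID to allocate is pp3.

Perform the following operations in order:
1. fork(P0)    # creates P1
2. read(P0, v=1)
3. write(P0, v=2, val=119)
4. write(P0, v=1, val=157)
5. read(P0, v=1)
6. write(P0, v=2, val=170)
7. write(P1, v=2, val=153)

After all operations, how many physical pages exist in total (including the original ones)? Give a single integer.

Answer: 5

Derivation:
Op 1: fork(P0) -> P1. 3 ppages; refcounts: pp0:2 pp1:2 pp2:2
Op 2: read(P0, v1) -> 33. No state change.
Op 3: write(P0, v2, 119). refcount(pp2)=2>1 -> COPY to pp3. 4 ppages; refcounts: pp0:2 pp1:2 pp2:1 pp3:1
Op 4: write(P0, v1, 157). refcount(pp1)=2>1 -> COPY to pp4. 5 ppages; refcounts: pp0:2 pp1:1 pp2:1 pp3:1 pp4:1
Op 5: read(P0, v1) -> 157. No state change.
Op 6: write(P0, v2, 170). refcount(pp3)=1 -> write in place. 5 ppages; refcounts: pp0:2 pp1:1 pp2:1 pp3:1 pp4:1
Op 7: write(P1, v2, 153). refcount(pp2)=1 -> write in place. 5 ppages; refcounts: pp0:2 pp1:1 pp2:1 pp3:1 pp4:1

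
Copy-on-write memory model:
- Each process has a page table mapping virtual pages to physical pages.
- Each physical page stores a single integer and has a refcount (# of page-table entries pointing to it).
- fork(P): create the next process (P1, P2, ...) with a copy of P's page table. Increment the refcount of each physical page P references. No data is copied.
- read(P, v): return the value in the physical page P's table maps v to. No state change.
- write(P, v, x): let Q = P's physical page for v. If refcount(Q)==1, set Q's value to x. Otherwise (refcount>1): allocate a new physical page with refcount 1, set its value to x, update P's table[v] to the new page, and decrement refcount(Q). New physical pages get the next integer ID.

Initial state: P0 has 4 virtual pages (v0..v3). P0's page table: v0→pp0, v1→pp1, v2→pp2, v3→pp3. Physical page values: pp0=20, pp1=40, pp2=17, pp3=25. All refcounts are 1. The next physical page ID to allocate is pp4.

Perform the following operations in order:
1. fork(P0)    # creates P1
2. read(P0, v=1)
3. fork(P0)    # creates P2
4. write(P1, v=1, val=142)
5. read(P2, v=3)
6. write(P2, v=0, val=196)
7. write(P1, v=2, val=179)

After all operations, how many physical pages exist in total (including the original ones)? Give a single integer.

Answer: 7

Derivation:
Op 1: fork(P0) -> P1. 4 ppages; refcounts: pp0:2 pp1:2 pp2:2 pp3:2
Op 2: read(P0, v1) -> 40. No state change.
Op 3: fork(P0) -> P2. 4 ppages; refcounts: pp0:3 pp1:3 pp2:3 pp3:3
Op 4: write(P1, v1, 142). refcount(pp1)=3>1 -> COPY to pp4. 5 ppages; refcounts: pp0:3 pp1:2 pp2:3 pp3:3 pp4:1
Op 5: read(P2, v3) -> 25. No state change.
Op 6: write(P2, v0, 196). refcount(pp0)=3>1 -> COPY to pp5. 6 ppages; refcounts: pp0:2 pp1:2 pp2:3 pp3:3 pp4:1 pp5:1
Op 7: write(P1, v2, 179). refcount(pp2)=3>1 -> COPY to pp6. 7 ppages; refcounts: pp0:2 pp1:2 pp2:2 pp3:3 pp4:1 pp5:1 pp6:1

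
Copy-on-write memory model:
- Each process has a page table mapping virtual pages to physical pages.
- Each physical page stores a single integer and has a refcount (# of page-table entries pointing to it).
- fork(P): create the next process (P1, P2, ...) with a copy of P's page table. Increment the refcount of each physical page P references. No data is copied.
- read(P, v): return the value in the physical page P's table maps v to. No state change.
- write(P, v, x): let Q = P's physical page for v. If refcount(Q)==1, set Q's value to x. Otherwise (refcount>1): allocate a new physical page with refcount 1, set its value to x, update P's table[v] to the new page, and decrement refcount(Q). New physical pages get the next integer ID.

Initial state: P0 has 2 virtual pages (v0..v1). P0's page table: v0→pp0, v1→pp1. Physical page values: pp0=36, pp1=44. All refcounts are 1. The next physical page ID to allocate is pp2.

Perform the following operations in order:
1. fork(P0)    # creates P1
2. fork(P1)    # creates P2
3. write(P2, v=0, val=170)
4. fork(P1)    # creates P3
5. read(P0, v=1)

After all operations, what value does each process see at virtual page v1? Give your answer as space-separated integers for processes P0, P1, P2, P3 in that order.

Op 1: fork(P0) -> P1. 2 ppages; refcounts: pp0:2 pp1:2
Op 2: fork(P1) -> P2. 2 ppages; refcounts: pp0:3 pp1:3
Op 3: write(P2, v0, 170). refcount(pp0)=3>1 -> COPY to pp2. 3 ppages; refcounts: pp0:2 pp1:3 pp2:1
Op 4: fork(P1) -> P3. 3 ppages; refcounts: pp0:3 pp1:4 pp2:1
Op 5: read(P0, v1) -> 44. No state change.
P0: v1 -> pp1 = 44
P1: v1 -> pp1 = 44
P2: v1 -> pp1 = 44
P3: v1 -> pp1 = 44

Answer: 44 44 44 44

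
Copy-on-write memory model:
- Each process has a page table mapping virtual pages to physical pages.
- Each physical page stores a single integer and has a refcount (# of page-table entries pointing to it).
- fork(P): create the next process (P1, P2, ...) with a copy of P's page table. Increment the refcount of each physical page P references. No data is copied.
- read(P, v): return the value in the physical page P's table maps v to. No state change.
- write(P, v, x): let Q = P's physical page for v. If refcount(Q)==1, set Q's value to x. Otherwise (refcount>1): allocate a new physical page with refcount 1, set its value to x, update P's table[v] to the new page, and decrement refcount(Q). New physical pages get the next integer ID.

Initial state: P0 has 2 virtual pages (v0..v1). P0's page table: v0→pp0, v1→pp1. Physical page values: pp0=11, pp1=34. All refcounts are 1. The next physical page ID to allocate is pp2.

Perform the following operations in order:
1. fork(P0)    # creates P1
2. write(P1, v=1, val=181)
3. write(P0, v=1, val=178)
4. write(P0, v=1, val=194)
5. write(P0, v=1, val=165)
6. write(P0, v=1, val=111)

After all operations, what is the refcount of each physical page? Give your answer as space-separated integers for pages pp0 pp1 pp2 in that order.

Answer: 2 1 1

Derivation:
Op 1: fork(P0) -> P1. 2 ppages; refcounts: pp0:2 pp1:2
Op 2: write(P1, v1, 181). refcount(pp1)=2>1 -> COPY to pp2. 3 ppages; refcounts: pp0:2 pp1:1 pp2:1
Op 3: write(P0, v1, 178). refcount(pp1)=1 -> write in place. 3 ppages; refcounts: pp0:2 pp1:1 pp2:1
Op 4: write(P0, v1, 194). refcount(pp1)=1 -> write in place. 3 ppages; refcounts: pp0:2 pp1:1 pp2:1
Op 5: write(P0, v1, 165). refcount(pp1)=1 -> write in place. 3 ppages; refcounts: pp0:2 pp1:1 pp2:1
Op 6: write(P0, v1, 111). refcount(pp1)=1 -> write in place. 3 ppages; refcounts: pp0:2 pp1:1 pp2:1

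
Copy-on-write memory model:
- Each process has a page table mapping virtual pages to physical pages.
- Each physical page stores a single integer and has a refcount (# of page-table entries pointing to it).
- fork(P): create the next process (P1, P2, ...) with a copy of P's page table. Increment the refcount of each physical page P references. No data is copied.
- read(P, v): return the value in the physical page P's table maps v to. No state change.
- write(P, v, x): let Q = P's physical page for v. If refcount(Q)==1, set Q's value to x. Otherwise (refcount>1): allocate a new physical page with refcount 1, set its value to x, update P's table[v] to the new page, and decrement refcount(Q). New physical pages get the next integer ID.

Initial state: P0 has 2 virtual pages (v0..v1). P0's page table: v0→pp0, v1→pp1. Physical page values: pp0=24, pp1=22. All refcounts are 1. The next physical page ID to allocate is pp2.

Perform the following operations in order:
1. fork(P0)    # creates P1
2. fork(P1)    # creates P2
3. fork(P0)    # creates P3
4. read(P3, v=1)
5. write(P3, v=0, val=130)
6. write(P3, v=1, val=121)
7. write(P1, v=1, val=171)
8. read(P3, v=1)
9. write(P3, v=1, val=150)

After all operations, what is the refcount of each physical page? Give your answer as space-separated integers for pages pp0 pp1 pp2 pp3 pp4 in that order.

Answer: 3 2 1 1 1

Derivation:
Op 1: fork(P0) -> P1. 2 ppages; refcounts: pp0:2 pp1:2
Op 2: fork(P1) -> P2. 2 ppages; refcounts: pp0:3 pp1:3
Op 3: fork(P0) -> P3. 2 ppages; refcounts: pp0:4 pp1:4
Op 4: read(P3, v1) -> 22. No state change.
Op 5: write(P3, v0, 130). refcount(pp0)=4>1 -> COPY to pp2. 3 ppages; refcounts: pp0:3 pp1:4 pp2:1
Op 6: write(P3, v1, 121). refcount(pp1)=4>1 -> COPY to pp3. 4 ppages; refcounts: pp0:3 pp1:3 pp2:1 pp3:1
Op 7: write(P1, v1, 171). refcount(pp1)=3>1 -> COPY to pp4. 5 ppages; refcounts: pp0:3 pp1:2 pp2:1 pp3:1 pp4:1
Op 8: read(P3, v1) -> 121. No state change.
Op 9: write(P3, v1, 150). refcount(pp3)=1 -> write in place. 5 ppages; refcounts: pp0:3 pp1:2 pp2:1 pp3:1 pp4:1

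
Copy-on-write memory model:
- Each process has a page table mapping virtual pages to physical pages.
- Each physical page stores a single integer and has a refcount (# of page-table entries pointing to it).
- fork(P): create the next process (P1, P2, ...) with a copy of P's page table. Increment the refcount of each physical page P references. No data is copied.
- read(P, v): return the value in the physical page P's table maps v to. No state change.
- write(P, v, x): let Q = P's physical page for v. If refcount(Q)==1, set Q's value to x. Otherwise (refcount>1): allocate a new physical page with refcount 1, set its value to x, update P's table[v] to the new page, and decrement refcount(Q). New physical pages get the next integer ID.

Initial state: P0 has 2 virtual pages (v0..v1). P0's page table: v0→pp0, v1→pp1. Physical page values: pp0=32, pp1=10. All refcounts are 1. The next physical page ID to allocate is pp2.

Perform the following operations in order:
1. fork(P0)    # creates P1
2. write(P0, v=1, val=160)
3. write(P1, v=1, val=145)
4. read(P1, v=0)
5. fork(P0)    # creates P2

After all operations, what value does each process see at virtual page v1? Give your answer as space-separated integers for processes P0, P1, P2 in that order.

Answer: 160 145 160

Derivation:
Op 1: fork(P0) -> P1. 2 ppages; refcounts: pp0:2 pp1:2
Op 2: write(P0, v1, 160). refcount(pp1)=2>1 -> COPY to pp2. 3 ppages; refcounts: pp0:2 pp1:1 pp2:1
Op 3: write(P1, v1, 145). refcount(pp1)=1 -> write in place. 3 ppages; refcounts: pp0:2 pp1:1 pp2:1
Op 4: read(P1, v0) -> 32. No state change.
Op 5: fork(P0) -> P2. 3 ppages; refcounts: pp0:3 pp1:1 pp2:2
P0: v1 -> pp2 = 160
P1: v1 -> pp1 = 145
P2: v1 -> pp2 = 160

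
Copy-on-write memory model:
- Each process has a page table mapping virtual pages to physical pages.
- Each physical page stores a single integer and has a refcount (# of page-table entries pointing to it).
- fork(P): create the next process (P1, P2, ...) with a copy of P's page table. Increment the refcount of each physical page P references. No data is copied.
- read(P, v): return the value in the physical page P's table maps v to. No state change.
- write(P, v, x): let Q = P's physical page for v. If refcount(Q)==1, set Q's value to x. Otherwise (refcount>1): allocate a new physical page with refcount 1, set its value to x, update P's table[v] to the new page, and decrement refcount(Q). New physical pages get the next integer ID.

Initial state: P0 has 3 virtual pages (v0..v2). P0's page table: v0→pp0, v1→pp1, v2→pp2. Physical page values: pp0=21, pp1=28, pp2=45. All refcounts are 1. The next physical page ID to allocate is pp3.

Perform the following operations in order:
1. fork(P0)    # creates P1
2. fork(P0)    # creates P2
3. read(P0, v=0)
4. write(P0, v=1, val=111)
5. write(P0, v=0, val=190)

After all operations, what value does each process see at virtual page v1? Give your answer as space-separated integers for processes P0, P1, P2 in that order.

Answer: 111 28 28

Derivation:
Op 1: fork(P0) -> P1. 3 ppages; refcounts: pp0:2 pp1:2 pp2:2
Op 2: fork(P0) -> P2. 3 ppages; refcounts: pp0:3 pp1:3 pp2:3
Op 3: read(P0, v0) -> 21. No state change.
Op 4: write(P0, v1, 111). refcount(pp1)=3>1 -> COPY to pp3. 4 ppages; refcounts: pp0:3 pp1:2 pp2:3 pp3:1
Op 5: write(P0, v0, 190). refcount(pp0)=3>1 -> COPY to pp4. 5 ppages; refcounts: pp0:2 pp1:2 pp2:3 pp3:1 pp4:1
P0: v1 -> pp3 = 111
P1: v1 -> pp1 = 28
P2: v1 -> pp1 = 28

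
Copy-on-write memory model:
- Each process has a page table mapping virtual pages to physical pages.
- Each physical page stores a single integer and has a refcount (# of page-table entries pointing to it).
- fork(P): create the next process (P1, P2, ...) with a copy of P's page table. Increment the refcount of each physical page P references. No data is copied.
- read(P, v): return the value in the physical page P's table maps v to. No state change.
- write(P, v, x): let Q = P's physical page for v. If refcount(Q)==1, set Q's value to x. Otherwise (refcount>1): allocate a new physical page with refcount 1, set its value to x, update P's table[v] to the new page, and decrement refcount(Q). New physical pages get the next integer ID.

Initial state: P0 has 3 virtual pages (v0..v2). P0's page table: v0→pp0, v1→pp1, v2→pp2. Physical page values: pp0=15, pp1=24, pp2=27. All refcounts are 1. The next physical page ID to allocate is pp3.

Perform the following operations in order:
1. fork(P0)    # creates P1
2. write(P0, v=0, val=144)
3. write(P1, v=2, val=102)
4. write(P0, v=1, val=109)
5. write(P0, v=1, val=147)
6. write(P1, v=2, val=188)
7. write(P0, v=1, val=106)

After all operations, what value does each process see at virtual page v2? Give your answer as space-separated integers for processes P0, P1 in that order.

Answer: 27 188

Derivation:
Op 1: fork(P0) -> P1. 3 ppages; refcounts: pp0:2 pp1:2 pp2:2
Op 2: write(P0, v0, 144). refcount(pp0)=2>1 -> COPY to pp3. 4 ppages; refcounts: pp0:1 pp1:2 pp2:2 pp3:1
Op 3: write(P1, v2, 102). refcount(pp2)=2>1 -> COPY to pp4. 5 ppages; refcounts: pp0:1 pp1:2 pp2:1 pp3:1 pp4:1
Op 4: write(P0, v1, 109). refcount(pp1)=2>1 -> COPY to pp5. 6 ppages; refcounts: pp0:1 pp1:1 pp2:1 pp3:1 pp4:1 pp5:1
Op 5: write(P0, v1, 147). refcount(pp5)=1 -> write in place. 6 ppages; refcounts: pp0:1 pp1:1 pp2:1 pp3:1 pp4:1 pp5:1
Op 6: write(P1, v2, 188). refcount(pp4)=1 -> write in place. 6 ppages; refcounts: pp0:1 pp1:1 pp2:1 pp3:1 pp4:1 pp5:1
Op 7: write(P0, v1, 106). refcount(pp5)=1 -> write in place. 6 ppages; refcounts: pp0:1 pp1:1 pp2:1 pp3:1 pp4:1 pp5:1
P0: v2 -> pp2 = 27
P1: v2 -> pp4 = 188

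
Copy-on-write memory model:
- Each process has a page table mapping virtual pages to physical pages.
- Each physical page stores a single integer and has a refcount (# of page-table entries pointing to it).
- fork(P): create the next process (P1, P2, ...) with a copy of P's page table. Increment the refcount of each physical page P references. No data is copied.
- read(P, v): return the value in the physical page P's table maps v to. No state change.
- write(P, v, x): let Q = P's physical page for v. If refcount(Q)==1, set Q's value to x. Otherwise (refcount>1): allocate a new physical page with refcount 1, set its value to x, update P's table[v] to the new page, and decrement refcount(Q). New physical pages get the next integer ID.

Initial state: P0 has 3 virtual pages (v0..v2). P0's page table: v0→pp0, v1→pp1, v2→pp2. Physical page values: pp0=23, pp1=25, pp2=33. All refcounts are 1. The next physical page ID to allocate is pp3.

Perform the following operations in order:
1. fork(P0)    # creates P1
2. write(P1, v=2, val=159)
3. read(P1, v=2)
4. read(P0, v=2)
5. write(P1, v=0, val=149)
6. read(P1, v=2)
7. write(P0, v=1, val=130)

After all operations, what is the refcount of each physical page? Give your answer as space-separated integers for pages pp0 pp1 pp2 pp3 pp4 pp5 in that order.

Op 1: fork(P0) -> P1. 3 ppages; refcounts: pp0:2 pp1:2 pp2:2
Op 2: write(P1, v2, 159). refcount(pp2)=2>1 -> COPY to pp3. 4 ppages; refcounts: pp0:2 pp1:2 pp2:1 pp3:1
Op 3: read(P1, v2) -> 159. No state change.
Op 4: read(P0, v2) -> 33. No state change.
Op 5: write(P1, v0, 149). refcount(pp0)=2>1 -> COPY to pp4. 5 ppages; refcounts: pp0:1 pp1:2 pp2:1 pp3:1 pp4:1
Op 6: read(P1, v2) -> 159. No state change.
Op 7: write(P0, v1, 130). refcount(pp1)=2>1 -> COPY to pp5. 6 ppages; refcounts: pp0:1 pp1:1 pp2:1 pp3:1 pp4:1 pp5:1

Answer: 1 1 1 1 1 1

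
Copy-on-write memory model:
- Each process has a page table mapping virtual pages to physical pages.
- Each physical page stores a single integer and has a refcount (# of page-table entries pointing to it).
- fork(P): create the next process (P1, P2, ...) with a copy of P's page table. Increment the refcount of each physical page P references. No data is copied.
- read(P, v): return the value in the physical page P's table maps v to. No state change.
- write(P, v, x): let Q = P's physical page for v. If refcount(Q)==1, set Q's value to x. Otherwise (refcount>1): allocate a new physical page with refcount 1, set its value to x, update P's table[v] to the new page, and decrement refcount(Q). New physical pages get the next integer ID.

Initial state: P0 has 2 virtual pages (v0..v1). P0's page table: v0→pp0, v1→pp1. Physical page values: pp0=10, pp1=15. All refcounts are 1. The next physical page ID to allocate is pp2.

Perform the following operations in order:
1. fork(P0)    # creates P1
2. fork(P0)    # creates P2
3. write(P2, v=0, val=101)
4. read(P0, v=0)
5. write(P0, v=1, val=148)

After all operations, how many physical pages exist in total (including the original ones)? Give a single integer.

Op 1: fork(P0) -> P1. 2 ppages; refcounts: pp0:2 pp1:2
Op 2: fork(P0) -> P2. 2 ppages; refcounts: pp0:3 pp1:3
Op 3: write(P2, v0, 101). refcount(pp0)=3>1 -> COPY to pp2. 3 ppages; refcounts: pp0:2 pp1:3 pp2:1
Op 4: read(P0, v0) -> 10. No state change.
Op 5: write(P0, v1, 148). refcount(pp1)=3>1 -> COPY to pp3. 4 ppages; refcounts: pp0:2 pp1:2 pp2:1 pp3:1

Answer: 4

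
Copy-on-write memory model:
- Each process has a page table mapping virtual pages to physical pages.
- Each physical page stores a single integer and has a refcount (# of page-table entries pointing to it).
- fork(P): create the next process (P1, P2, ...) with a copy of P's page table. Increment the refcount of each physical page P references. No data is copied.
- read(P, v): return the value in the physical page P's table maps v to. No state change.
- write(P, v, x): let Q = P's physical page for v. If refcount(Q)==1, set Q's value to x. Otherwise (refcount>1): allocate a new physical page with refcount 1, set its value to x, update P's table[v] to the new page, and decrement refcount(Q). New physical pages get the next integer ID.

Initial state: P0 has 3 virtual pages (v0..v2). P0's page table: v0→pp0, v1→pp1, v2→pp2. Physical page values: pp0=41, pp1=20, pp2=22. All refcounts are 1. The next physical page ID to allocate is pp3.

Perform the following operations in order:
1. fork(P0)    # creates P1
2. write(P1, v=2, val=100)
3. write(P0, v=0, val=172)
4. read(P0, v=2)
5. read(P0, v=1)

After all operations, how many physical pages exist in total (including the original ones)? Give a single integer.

Op 1: fork(P0) -> P1. 3 ppages; refcounts: pp0:2 pp1:2 pp2:2
Op 2: write(P1, v2, 100). refcount(pp2)=2>1 -> COPY to pp3. 4 ppages; refcounts: pp0:2 pp1:2 pp2:1 pp3:1
Op 3: write(P0, v0, 172). refcount(pp0)=2>1 -> COPY to pp4. 5 ppages; refcounts: pp0:1 pp1:2 pp2:1 pp3:1 pp4:1
Op 4: read(P0, v2) -> 22. No state change.
Op 5: read(P0, v1) -> 20. No state change.

Answer: 5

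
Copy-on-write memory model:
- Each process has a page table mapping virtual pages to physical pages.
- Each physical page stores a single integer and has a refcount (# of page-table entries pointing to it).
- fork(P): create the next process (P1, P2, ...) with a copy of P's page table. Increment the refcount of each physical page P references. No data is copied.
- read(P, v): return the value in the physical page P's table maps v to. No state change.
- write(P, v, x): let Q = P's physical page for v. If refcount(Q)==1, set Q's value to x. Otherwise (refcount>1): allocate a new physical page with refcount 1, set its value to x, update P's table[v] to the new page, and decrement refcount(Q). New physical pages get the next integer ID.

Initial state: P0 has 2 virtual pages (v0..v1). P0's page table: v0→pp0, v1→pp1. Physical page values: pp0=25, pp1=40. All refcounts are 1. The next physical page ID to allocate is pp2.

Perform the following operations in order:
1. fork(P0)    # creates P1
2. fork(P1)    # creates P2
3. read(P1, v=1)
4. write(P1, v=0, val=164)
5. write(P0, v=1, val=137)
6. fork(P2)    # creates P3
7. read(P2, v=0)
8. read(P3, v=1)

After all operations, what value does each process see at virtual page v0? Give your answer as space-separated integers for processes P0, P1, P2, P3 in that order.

Op 1: fork(P0) -> P1. 2 ppages; refcounts: pp0:2 pp1:2
Op 2: fork(P1) -> P2. 2 ppages; refcounts: pp0:3 pp1:3
Op 3: read(P1, v1) -> 40. No state change.
Op 4: write(P1, v0, 164). refcount(pp0)=3>1 -> COPY to pp2. 3 ppages; refcounts: pp0:2 pp1:3 pp2:1
Op 5: write(P0, v1, 137). refcount(pp1)=3>1 -> COPY to pp3. 4 ppages; refcounts: pp0:2 pp1:2 pp2:1 pp3:1
Op 6: fork(P2) -> P3. 4 ppages; refcounts: pp0:3 pp1:3 pp2:1 pp3:1
Op 7: read(P2, v0) -> 25. No state change.
Op 8: read(P3, v1) -> 40. No state change.
P0: v0 -> pp0 = 25
P1: v0 -> pp2 = 164
P2: v0 -> pp0 = 25
P3: v0 -> pp0 = 25

Answer: 25 164 25 25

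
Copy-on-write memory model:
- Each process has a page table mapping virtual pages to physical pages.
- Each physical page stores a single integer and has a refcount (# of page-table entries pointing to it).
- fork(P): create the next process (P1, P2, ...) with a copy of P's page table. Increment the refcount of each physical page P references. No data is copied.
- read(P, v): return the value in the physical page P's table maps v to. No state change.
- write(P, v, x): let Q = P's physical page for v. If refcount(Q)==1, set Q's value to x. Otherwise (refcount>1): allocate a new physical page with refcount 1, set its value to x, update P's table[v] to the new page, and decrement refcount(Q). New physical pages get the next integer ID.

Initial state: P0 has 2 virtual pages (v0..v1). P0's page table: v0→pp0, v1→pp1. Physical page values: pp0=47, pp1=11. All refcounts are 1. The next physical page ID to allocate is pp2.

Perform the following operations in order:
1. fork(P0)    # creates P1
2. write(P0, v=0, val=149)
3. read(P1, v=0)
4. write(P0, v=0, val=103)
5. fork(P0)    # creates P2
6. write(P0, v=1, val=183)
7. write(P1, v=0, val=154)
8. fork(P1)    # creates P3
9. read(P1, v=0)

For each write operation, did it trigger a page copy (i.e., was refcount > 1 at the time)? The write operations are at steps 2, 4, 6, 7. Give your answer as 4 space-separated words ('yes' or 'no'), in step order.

Op 1: fork(P0) -> P1. 2 ppages; refcounts: pp0:2 pp1:2
Op 2: write(P0, v0, 149). refcount(pp0)=2>1 -> COPY to pp2. 3 ppages; refcounts: pp0:1 pp1:2 pp2:1
Op 3: read(P1, v0) -> 47. No state change.
Op 4: write(P0, v0, 103). refcount(pp2)=1 -> write in place. 3 ppages; refcounts: pp0:1 pp1:2 pp2:1
Op 5: fork(P0) -> P2. 3 ppages; refcounts: pp0:1 pp1:3 pp2:2
Op 6: write(P0, v1, 183). refcount(pp1)=3>1 -> COPY to pp3. 4 ppages; refcounts: pp0:1 pp1:2 pp2:2 pp3:1
Op 7: write(P1, v0, 154). refcount(pp0)=1 -> write in place. 4 ppages; refcounts: pp0:1 pp1:2 pp2:2 pp3:1
Op 8: fork(P1) -> P3. 4 ppages; refcounts: pp0:2 pp1:3 pp2:2 pp3:1
Op 9: read(P1, v0) -> 154. No state change.

yes no yes no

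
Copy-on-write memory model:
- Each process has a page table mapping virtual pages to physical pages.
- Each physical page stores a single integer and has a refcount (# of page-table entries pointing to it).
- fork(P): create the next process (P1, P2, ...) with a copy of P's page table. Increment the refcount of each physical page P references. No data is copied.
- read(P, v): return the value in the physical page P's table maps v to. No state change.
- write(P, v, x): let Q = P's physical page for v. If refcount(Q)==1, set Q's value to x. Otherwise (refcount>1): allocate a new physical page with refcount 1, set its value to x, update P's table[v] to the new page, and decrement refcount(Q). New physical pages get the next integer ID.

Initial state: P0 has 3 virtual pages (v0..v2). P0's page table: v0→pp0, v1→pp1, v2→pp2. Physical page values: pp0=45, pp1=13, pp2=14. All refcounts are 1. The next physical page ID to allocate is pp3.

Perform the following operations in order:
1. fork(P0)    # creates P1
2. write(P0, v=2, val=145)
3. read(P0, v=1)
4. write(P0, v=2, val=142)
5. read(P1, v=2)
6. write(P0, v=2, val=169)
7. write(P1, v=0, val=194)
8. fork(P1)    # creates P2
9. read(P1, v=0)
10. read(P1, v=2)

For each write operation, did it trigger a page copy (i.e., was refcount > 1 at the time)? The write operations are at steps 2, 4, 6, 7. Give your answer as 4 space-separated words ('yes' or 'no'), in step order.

Op 1: fork(P0) -> P1. 3 ppages; refcounts: pp0:2 pp1:2 pp2:2
Op 2: write(P0, v2, 145). refcount(pp2)=2>1 -> COPY to pp3. 4 ppages; refcounts: pp0:2 pp1:2 pp2:1 pp3:1
Op 3: read(P0, v1) -> 13. No state change.
Op 4: write(P0, v2, 142). refcount(pp3)=1 -> write in place. 4 ppages; refcounts: pp0:2 pp1:2 pp2:1 pp3:1
Op 5: read(P1, v2) -> 14. No state change.
Op 6: write(P0, v2, 169). refcount(pp3)=1 -> write in place. 4 ppages; refcounts: pp0:2 pp1:2 pp2:1 pp3:1
Op 7: write(P1, v0, 194). refcount(pp0)=2>1 -> COPY to pp4. 5 ppages; refcounts: pp0:1 pp1:2 pp2:1 pp3:1 pp4:1
Op 8: fork(P1) -> P2. 5 ppages; refcounts: pp0:1 pp1:3 pp2:2 pp3:1 pp4:2
Op 9: read(P1, v0) -> 194. No state change.
Op 10: read(P1, v2) -> 14. No state change.

yes no no yes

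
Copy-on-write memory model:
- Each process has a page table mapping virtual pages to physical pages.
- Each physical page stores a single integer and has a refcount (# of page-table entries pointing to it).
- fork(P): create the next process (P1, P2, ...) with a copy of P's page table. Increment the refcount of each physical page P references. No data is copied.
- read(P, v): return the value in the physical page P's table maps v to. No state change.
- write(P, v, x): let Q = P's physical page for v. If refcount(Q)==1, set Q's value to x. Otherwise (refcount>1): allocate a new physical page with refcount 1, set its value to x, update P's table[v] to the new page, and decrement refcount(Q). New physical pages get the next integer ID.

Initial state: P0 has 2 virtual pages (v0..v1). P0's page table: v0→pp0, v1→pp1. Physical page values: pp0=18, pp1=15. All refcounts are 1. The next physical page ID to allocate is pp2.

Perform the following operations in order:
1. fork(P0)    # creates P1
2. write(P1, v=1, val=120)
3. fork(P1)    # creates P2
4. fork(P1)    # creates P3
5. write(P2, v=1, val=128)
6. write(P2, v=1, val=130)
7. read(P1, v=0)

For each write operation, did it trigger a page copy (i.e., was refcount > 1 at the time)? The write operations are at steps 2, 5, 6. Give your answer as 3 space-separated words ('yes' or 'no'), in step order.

Op 1: fork(P0) -> P1. 2 ppages; refcounts: pp0:2 pp1:2
Op 2: write(P1, v1, 120). refcount(pp1)=2>1 -> COPY to pp2. 3 ppages; refcounts: pp0:2 pp1:1 pp2:1
Op 3: fork(P1) -> P2. 3 ppages; refcounts: pp0:3 pp1:1 pp2:2
Op 4: fork(P1) -> P3. 3 ppages; refcounts: pp0:4 pp1:1 pp2:3
Op 5: write(P2, v1, 128). refcount(pp2)=3>1 -> COPY to pp3. 4 ppages; refcounts: pp0:4 pp1:1 pp2:2 pp3:1
Op 6: write(P2, v1, 130). refcount(pp3)=1 -> write in place. 4 ppages; refcounts: pp0:4 pp1:1 pp2:2 pp3:1
Op 7: read(P1, v0) -> 18. No state change.

yes yes no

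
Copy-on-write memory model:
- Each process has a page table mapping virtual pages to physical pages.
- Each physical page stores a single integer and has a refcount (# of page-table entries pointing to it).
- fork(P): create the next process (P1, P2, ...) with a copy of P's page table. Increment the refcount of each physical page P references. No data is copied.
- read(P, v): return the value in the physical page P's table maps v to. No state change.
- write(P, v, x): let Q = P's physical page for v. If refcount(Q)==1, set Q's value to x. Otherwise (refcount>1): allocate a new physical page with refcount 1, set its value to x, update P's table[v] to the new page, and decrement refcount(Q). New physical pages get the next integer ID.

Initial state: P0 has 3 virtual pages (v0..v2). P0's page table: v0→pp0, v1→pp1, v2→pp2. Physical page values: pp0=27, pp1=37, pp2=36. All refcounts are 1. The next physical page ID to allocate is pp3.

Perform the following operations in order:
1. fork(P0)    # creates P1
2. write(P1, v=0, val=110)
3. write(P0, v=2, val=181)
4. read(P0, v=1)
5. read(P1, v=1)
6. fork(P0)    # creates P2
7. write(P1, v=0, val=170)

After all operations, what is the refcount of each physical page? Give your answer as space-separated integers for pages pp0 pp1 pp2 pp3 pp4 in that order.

Answer: 2 3 1 1 2

Derivation:
Op 1: fork(P0) -> P1. 3 ppages; refcounts: pp0:2 pp1:2 pp2:2
Op 2: write(P1, v0, 110). refcount(pp0)=2>1 -> COPY to pp3. 4 ppages; refcounts: pp0:1 pp1:2 pp2:2 pp3:1
Op 3: write(P0, v2, 181). refcount(pp2)=2>1 -> COPY to pp4. 5 ppages; refcounts: pp0:1 pp1:2 pp2:1 pp3:1 pp4:1
Op 4: read(P0, v1) -> 37. No state change.
Op 5: read(P1, v1) -> 37. No state change.
Op 6: fork(P0) -> P2. 5 ppages; refcounts: pp0:2 pp1:3 pp2:1 pp3:1 pp4:2
Op 7: write(P1, v0, 170). refcount(pp3)=1 -> write in place. 5 ppages; refcounts: pp0:2 pp1:3 pp2:1 pp3:1 pp4:2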